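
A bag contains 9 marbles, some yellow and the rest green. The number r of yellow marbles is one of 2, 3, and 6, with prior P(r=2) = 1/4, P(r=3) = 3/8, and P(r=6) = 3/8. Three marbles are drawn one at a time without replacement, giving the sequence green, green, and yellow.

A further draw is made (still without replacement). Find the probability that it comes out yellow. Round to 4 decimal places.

0.3810

Compute the likelihood of the observed sequence for each case: P(data | r = 2) = (7/9)(6/8)(2/7) = 1/6; P(data | r = 3) = (6/9)(5/8)(3/7) = 5/28; P(data | r = 6) = (3/9)(2/8)(6/7) = 1/14.
Multiplying each by its prior: 1/4 · 1/6 = 1/24, 3/8 · 5/28 = 15/224, 3/8 · 1/14 = 3/112; with total 13/96.
The posterior is then P(r = 2 | data) = 4/13, P(r = 3 | data) = 45/91, P(r = 6 | data) = 18/91.
Averaging over the posterior, P(yellow next | data) = (1/6)(4/13) + (1/3)(45/91) + (5/6)(18/91) = 8/21.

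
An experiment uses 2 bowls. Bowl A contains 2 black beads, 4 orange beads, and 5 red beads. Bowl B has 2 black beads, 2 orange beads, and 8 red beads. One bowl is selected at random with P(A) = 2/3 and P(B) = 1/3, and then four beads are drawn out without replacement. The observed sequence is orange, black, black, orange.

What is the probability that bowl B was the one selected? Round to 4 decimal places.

0.0526

The likelihood of the observed sequence under each hypothesis: P(data | bowl A) = (4/11)(2/10)(1/9)(3/8) = 0.0030303; P(data | bowl B) = (2/12)(2/11)(1/10)(1/9) = 0.0003367.
The prior-weighted likelihoods are 2/3 · 0.0030303 = 0.0020202, 1/3 · 0.0003367 = 0.00011223; summing to 0.0021324.
So P(bowl B | data) = (0.00011223) / (0.0021324) = 0.052632.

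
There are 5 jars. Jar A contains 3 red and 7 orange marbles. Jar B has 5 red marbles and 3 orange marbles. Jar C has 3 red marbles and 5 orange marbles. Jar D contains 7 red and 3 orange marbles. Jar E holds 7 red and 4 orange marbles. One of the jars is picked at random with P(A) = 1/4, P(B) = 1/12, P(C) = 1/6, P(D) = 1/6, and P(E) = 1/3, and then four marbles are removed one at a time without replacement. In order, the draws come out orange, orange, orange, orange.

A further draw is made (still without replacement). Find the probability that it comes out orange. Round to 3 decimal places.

The likelihood of the observed sequence under each hypothesis: P(data | jar A) = (7/10)(6/9)(5/8)(4/7) = 0.16667; P(data | jar B) = (3/8)(2/7)(1/6)(0/5) = 0; P(data | jar C) = (5/8)(4/7)(3/6)(2/5) = 0.071429; P(data | jar D) = (3/10)(2/9)(1/8)(0/7) = 0; P(data | jar E) = (4/11)(3/10)(2/9)(1/8) = 0.0030303.
The prior-weighted likelihoods are 1/4 · 0.16667 = 0.041667, 1/12 · 0 = 0, 1/6 · 0.071429 = 0.011905, 1/6 · 0 = 0, 1/3 · 0.0030303 = 0.0010101; these sum to 0.054582.
Dividing through by the total gives posterior P(jar A | data) = 0.76338, P(jar B | data) = 0, P(jar C | data) = 0.21811, P(jar D | data) = 0, P(jar E | data) = 0.018506.
So P(orange next | data) = Σ P(orange next | H) P(H | data) = (1/2)(0.76338) + (1/4)(0.21811) + (0)(0.018506) = 0.43622.

0.436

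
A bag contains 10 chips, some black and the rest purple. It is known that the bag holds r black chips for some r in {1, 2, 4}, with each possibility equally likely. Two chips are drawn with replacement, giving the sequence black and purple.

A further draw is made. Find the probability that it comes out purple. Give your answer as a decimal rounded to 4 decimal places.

Under each hypothesis, the probability of the observed sequence is: P(data | r = 1) = (1/10)(9/10) = 9/100; P(data | r = 2) = (2/10)(8/10) = 4/25; P(data | r = 4) = (4/10)(6/10) = 6/25.
Weighting by the prior gives 1/3 · 9/100 = 3/100, 1/3 · 4/25 = 4/75, 1/3 · 6/25 = 2/25; with total 49/300.
Normalising, the posterior is P(r = 1 | data) = 9/49, P(r = 2 | data) = 16/49, P(r = 4 | data) = 24/49.
So P(purple next | data) = Σ P(purple next | H) P(H | data) = (9/10)(9/49) + (4/5)(16/49) + (3/5)(24/49) = 353/490.

0.7204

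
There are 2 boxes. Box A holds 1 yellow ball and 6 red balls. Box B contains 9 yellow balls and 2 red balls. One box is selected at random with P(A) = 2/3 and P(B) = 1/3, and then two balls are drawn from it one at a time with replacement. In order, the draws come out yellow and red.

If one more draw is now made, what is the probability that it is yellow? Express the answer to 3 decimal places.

0.398

The likelihood of the observed sequence under each hypothesis: P(data | box A) = (1/7)(6/7) = 0.12245; P(data | box B) = (9/11)(2/11) = 0.14876.
The prior-weighted likelihoods are 2/3 · 0.12245 = 0.081633, 1/3 · 0.14876 = 0.049587; summing to 0.13122.
Normalising, the posterior is P(box A | data) = 0.62211, P(box B | data) = 0.37789.
So P(yellow next | data) = Σ P(yellow next | H) P(H | data) = (1/7)(0.62211) + (9/11)(0.37789) = 0.39806.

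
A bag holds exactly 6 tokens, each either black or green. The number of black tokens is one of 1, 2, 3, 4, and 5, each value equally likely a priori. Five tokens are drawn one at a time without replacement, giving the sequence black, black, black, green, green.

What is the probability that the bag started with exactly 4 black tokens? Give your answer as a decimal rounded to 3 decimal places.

Compute the likelihood of the observed sequence for each case: P(data | r = 1) = (1/6)(0/5) = 0; P(data | r = 2) = (2/6)(1/5)(0/4) = 0; P(data | r = 3) = (3/6)(2/5)(1/4)(3/3)(2/2) = 1/20; P(data | r = 4) = (4/6)(3/5)(2/4)(2/3)(1/2) = 1/15; P(data | r = 5) = (5/6)(4/5)(3/4)(1/3)(0/2) = 0.
Multiplying each by its prior: 1/5 · 0 = 0, 1/5 · 0 = 0, 1/5 · 1/20 = 1/100, 1/5 · 1/15 = 1/75, 1/5 · 0 = 0; these sum to 7/300.
By Bayes' rule, P(r = 4 | data) = (1/75) / (7/300) = 4/7.

0.571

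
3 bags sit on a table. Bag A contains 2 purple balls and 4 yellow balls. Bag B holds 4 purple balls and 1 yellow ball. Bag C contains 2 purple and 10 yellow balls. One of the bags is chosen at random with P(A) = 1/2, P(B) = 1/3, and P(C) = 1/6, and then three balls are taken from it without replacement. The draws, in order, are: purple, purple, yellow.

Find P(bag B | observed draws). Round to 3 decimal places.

0.650

Compute the likelihood of the observed sequence for each case: P(data | bag A) = (2/6)(1/5)(4/4) = 0.066667; P(data | bag B) = (4/5)(3/4)(1/3) = 0.2; P(data | bag C) = (2/12)(1/11)(10/10) = 0.015152.
The prior-weighted likelihoods are 1/2 · 0.066667 = 0.033333, 1/3 · 0.2 = 0.066667, 1/6 · 0.015152 = 0.0025253; with total 0.10253.
Therefore the posterior P(bag B | data) = (0.066667) / (0.10253) = 0.65025.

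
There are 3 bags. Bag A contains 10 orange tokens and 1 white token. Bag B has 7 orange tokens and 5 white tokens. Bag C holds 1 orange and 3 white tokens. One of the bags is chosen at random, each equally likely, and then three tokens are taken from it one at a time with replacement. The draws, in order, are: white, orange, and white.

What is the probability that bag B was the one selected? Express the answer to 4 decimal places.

Compute the likelihood of the observed sequence for each case: P(data | bag A) = (1/11)(10/11)(1/11) = 0.0075131; P(data | bag B) = (5/12)(7/12)(5/12) = 0.10127; P(data | bag C) = (3/4)(1/4)(3/4) = 0.14062.
Multiplying each by its prior: 1/3 · 0.0075131 = 0.0025044, 1/3 · 0.10127 = 0.033758, 1/3 · 0.14062 = 0.046875; with total 0.083137.
Therefore the posterior P(bag B | data) = (0.033758) / (0.083137) = 0.40605.

0.4060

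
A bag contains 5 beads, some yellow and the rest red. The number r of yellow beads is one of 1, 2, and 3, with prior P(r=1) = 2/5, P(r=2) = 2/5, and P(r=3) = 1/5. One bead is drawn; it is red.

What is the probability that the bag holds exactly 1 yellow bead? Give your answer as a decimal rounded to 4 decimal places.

0.5000

The likelihood of this draw under each hypothesis: P(data | r = 1) = (4/5) = 4/5; P(data | r = 2) = (3/5) = 3/5; P(data | r = 3) = (2/5) = 2/5.
Weighting by the prior gives 2/5 · 4/5 = 8/25, 2/5 · 3/5 = 6/25, 1/5 · 2/5 = 2/25; these sum to 16/25.
By Bayes' rule, P(r = 1 | data) = (8/25) / (16/25) = 1/2.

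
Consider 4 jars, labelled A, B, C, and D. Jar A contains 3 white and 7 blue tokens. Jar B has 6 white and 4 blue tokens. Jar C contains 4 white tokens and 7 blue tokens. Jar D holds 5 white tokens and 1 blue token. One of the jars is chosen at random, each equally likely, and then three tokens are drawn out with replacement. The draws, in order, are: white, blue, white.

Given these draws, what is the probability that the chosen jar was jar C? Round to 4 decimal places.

For each hypothesis, P(data | H) works out to: P(data | jar A) = (3/10)(7/10)(3/10) = 0.063; P(data | jar B) = (6/10)(4/10)(6/10) = 0.144; P(data | jar C) = (4/11)(7/11)(4/11) = 0.084147; P(data | jar D) = (5/6)(1/6)(5/6) = 0.11574.
The prior-weighted likelihoods are 1/4 · 0.063 = 0.01575, 1/4 · 0.144 = 0.036, 1/4 · 0.084147 = 0.021037, 1/4 · 0.11574 = 0.028935; with total 0.10172.
So P(jar C | data) = (0.021037) / (0.10172) = 0.20681.

0.2068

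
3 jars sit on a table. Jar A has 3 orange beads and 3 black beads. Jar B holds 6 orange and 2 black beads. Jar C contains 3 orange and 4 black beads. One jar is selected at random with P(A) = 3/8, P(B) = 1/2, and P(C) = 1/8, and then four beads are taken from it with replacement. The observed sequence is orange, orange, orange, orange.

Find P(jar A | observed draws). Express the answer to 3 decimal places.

Compute the likelihood of the observed sequence for each case: P(data | jar A) = (3/6)(3/6)(3/6)(3/6) = 0.0625; P(data | jar B) = (6/8)(6/8)(6/8)(6/8) = 0.31641; P(data | jar C) = (3/7)(3/7)(3/7)(3/7) = 0.033736.
The prior-weighted likelihoods are 3/8 · 0.0625 = 0.023438, 1/2 · 0.31641 = 0.1582, 1/8 · 0.033736 = 0.004217; with total 0.18586.
By Bayes' rule, P(jar A | data) = (0.023438) / (0.18586) = 0.1261.

0.126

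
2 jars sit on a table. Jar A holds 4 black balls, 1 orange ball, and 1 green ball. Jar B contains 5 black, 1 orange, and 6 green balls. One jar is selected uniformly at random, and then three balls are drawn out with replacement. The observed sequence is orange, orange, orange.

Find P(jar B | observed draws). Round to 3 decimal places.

The likelihood of the observed sequence under each hypothesis: P(data | jar A) = (1/6)(1/6)(1/6) = 0.0046296; P(data | jar B) = (1/12)(1/12)(1/12) = 0.0005787.
Multiplying each by its prior: 1/2 · 0.0046296 = 0.0023148, 1/2 · 0.0005787 = 0.00028935; summing to 0.0026042.
Hence P(jar B | data) = (0.00028935) / (0.0026042) = 0.11111.

0.111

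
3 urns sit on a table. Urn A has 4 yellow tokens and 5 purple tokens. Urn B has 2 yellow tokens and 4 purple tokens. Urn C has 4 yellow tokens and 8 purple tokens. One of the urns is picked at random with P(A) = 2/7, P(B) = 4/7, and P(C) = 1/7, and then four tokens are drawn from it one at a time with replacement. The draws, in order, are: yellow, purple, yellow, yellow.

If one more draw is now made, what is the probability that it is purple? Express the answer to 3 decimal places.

The likelihood of the observed sequence under each hypothesis: P(data | urn A) = (4/9)(5/9)(4/9)(4/9) = 0.048773; P(data | urn B) = (2/6)(4/6)(2/6)(2/6) = 0.024691; P(data | urn C) = (4/12)(8/12)(4/12)(4/12) = 0.024691.
Multiplying each by its prior: 2/7 · 0.048773 = 0.013935, 4/7 · 0.024691 = 0.014109, 1/7 · 0.024691 = 0.0035273; summing to 0.031572.
Normalising, the posterior is P(urn A | data) = 0.44138, P(urn B | data) = 0.4469, P(urn C | data) = 0.11172.
So P(purple next | data) = Σ P(purple next | H) P(H | data) = (5/9)(0.44138) + (2/3)(0.4469) + (2/3)(0.11172) = 0.61762.

0.618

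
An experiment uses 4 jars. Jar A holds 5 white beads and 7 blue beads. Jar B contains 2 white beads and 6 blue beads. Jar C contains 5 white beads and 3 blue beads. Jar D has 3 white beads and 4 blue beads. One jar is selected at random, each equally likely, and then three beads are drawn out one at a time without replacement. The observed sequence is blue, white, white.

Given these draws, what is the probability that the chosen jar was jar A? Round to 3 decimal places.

Under each hypothesis, the probability of the observed sequence is: P(data | jar A) = (7/12)(5/11)(4/10) = 0.10606; P(data | jar B) = (6/8)(2/7)(1/6) = 0.035714; P(data | jar C) = (3/8)(5/7)(4/6) = 0.17857; P(data | jar D) = (4/7)(3/6)(2/5) = 0.11429.
The prior-weighted likelihoods are 1/4 · 0.10606 = 0.026515, 1/4 · 0.035714 = 0.0089286, 1/4 · 0.17857 = 0.044643, 1/4 · 0.11429 = 0.028571; with total 0.10866.
So P(jar A | data) = (0.026515) / (0.10866) = 0.24402.

0.244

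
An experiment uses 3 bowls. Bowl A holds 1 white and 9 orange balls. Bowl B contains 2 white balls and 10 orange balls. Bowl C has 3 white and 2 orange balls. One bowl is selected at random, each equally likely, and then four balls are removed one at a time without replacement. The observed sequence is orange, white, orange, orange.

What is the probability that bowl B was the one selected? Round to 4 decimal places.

0.5479

Under each hypothesis, the probability of the observed sequence is: P(data | bowl A) = (9/10)(1/9)(8/8)(7/7) = 1/10; P(data | bowl B) = (10/12)(2/11)(9/10)(8/9) = 4/33; P(data | bowl C) = (2/5)(3/4)(1/3)(0/2) = 0.
Multiplying each by its prior: 1/3 · 1/10 = 1/30, 1/3 · 4/33 = 4/99, 1/3 · 0 = 0; these sum to 73/990.
Hence P(bowl B | data) = (4/99) / (73/990) = 40/73.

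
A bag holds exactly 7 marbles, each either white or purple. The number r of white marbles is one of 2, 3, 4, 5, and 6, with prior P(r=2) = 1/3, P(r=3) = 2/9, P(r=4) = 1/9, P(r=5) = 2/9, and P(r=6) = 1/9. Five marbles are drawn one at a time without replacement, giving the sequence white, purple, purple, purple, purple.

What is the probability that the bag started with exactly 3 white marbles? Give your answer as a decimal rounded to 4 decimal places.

0.1667

For each hypothesis, P(data | H) works out to: P(data | r = 2) = (2/7)(5/6)(4/5)(3/4)(2/3) = 2/21; P(data | r = 3) = (3/7)(4/6)(3/5)(2/4)(1/3) = 1/35; P(data | r = 4) = (4/7)(3/6)(2/5)(1/4)(0/3) = 0; P(data | r = 5) = (5/7)(2/6)(1/5)(0/4) = 0; P(data | r = 6) = (6/7)(1/6)(0/5) = 0.
The prior-weighted likelihoods are 1/3 · 2/21 = 2/63, 2/9 · 1/35 = 2/315, 1/9 · 0 = 0, 2/9 · 0 = 0, 1/9 · 0 = 0; summing to 4/105.
Hence P(r = 3 | data) = (2/315) / (4/105) = 1/6.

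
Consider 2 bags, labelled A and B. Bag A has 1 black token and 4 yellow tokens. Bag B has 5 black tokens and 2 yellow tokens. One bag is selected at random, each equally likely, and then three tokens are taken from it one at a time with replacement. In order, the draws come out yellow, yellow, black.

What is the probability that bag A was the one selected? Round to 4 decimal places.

0.6870

Compute the likelihood of the observed sequence for each case: P(data | bag A) = (4/5)(4/5)(1/5) = 0.128; P(data | bag B) = (2/7)(2/7)(5/7) = 0.058309.
The prior-weighted likelihoods are 1/2 · 0.128 = 0.064, 1/2 · 0.058309 = 0.029155; these sum to 0.093155.
Therefore the posterior P(bag A | data) = (0.064) / (0.093155) = 0.68703.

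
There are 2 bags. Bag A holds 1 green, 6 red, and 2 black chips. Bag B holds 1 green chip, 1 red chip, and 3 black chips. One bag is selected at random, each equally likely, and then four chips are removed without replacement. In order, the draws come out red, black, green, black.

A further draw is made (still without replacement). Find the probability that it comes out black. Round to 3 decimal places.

Under each hypothesis, the probability of the observed sequence is: P(data | bag A) = (6/9)(2/8)(1/7)(1/6) = 1/252; P(data | bag B) = (1/5)(3/4)(1/3)(2/2) = 1/20.
The prior-weighted likelihoods are 1/2 · 1/252 = 1/504, 1/2 · 1/20 = 1/40; summing to 17/630.
The posterior is then P(bag A | data) = 5/68, P(bag B | data) = 63/68.
Averaging over the posterior, P(black next | data) = (0)(5/68) + (1)(63/68) = 63/68.

0.926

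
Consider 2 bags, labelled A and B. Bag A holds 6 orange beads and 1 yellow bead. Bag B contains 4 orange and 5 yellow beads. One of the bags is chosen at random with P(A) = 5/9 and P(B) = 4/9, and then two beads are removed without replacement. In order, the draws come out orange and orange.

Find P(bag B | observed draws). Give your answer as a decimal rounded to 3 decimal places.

0.157

Under each hypothesis, the probability of the observed sequence is: P(data | bag A) = (6/7)(5/6) = 5/7; P(data | bag B) = (4/9)(3/8) = 1/6.
Weighting by the prior gives 5/9 · 5/7 = 25/63, 4/9 · 1/6 = 2/27; with total 89/189.
By Bayes' rule, P(bag B | data) = (2/27) / (89/189) = 14/89.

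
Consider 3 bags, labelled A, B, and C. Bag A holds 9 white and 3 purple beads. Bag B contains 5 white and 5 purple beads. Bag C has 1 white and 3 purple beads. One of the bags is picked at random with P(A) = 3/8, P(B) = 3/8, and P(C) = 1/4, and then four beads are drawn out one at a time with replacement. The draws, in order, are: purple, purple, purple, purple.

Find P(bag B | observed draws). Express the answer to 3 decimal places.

Under each hypothesis, the probability of the observed sequence is: P(data | bag A) = (3/12)(3/12)(3/12)(3/12) = 0.0039062; P(data | bag B) = (5/10)(5/10)(5/10)(5/10) = 0.0625; P(data | bag C) = (3/4)(3/4)(3/4)(3/4) = 0.31641.
The prior-weighted likelihoods are 3/8 · 0.0039062 = 0.0014648, 3/8 · 0.0625 = 0.023438, 1/4 · 0.31641 = 0.079102; summing to 0.104.
By Bayes' rule, P(bag B | data) = (0.023438) / (0.104) = 0.22535.

0.225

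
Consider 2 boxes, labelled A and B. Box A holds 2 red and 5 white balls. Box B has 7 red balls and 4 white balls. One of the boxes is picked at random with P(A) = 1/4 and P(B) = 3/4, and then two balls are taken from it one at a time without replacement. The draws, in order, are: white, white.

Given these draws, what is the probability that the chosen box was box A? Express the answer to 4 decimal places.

0.5927

For each hypothesis, P(data | H) works out to: P(data | box A) = (5/7)(4/6) = 0.47619; P(data | box B) = (4/11)(3/10) = 0.10909.
The prior-weighted likelihoods are 1/4 · 0.47619 = 0.11905, 3/4 · 0.10909 = 0.081818; with total 0.20087.
By Bayes' rule, P(box A | data) = (0.11905) / (0.20087) = 0.59267.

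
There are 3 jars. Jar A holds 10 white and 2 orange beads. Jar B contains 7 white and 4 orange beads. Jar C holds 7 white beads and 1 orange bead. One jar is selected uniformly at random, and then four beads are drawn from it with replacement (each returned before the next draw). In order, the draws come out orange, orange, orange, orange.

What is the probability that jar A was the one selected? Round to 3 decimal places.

The likelihood of the observed sequence under each hypothesis: P(data | jar A) = (2/12)(2/12)(2/12)(2/12) = 0.0007716; P(data | jar B) = (4/11)(4/11)(4/11)(4/11) = 0.017485; P(data | jar C) = (1/8)(1/8)(1/8)(1/8) = 0.00024414.
The prior-weighted likelihoods are 1/3 · 0.0007716 = 0.0002572, 1/3 · 0.017485 = 0.0058284, 1/3 · 0.00024414 = 8.138e-05; summing to 0.006167.
By Bayes' rule, P(jar A | data) = (0.0002572) / (0.006167) = 0.041706.

0.042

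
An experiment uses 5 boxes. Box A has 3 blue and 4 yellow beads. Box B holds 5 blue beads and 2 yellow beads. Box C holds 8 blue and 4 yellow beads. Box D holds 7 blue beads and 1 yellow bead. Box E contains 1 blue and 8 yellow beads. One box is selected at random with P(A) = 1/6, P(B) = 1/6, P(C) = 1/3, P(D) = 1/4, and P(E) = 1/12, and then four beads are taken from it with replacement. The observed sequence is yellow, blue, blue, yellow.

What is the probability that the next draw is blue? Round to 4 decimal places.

The likelihood of the observed sequence under each hypothesis: P(data | box A) = (4/7)(3/7)(3/7)(4/7) = 0.059975; P(data | box B) = (2/7)(5/7)(5/7)(2/7) = 0.041649; P(data | box C) = (4/12)(8/12)(8/12)(4/12) = 0.049383; P(data | box D) = (1/8)(7/8)(7/8)(1/8) = 0.011963; P(data | box E) = (8/9)(1/9)(1/9)(8/9) = 0.0097546.
Multiplying each by its prior: 1/6 · 0.059975 = 0.0099958, 1/6 · 0.041649 = 0.0069416, 1/3 · 0.049383 = 0.016461, 1/4 · 0.011963 = 0.0029907, 1/12 · 0.0097546 = 0.00081288; these sum to 0.037202.
Dividing through by the total gives posterior P(box A | data) = 0.26869, P(box B | data) = 0.18659, P(box C | data) = 0.44247, P(box D | data) = 0.080392, P(box E | data) = 0.021851.
The predictive probability is P(blue next | data) = (3/7)(0.26869) + (5/7)(0.18659) + (2/3)(0.44247) + (7/8)(0.080392) + (1/9)(0.021851) = 0.61619.

0.6162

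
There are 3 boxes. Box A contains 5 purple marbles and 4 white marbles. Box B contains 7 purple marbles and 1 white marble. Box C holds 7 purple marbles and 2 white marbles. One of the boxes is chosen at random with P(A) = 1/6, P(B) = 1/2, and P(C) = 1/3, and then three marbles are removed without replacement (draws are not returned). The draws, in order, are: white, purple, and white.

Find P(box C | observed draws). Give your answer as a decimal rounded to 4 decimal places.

0.3182

Compute the likelihood of the observed sequence for each case: P(data | box A) = (4/9)(5/8)(3/7) = 5/42; P(data | box B) = (1/8)(7/7)(0/6) = 0; P(data | box C) = (2/9)(7/8)(1/7) = 1/36.
The prior-weighted likelihoods are 1/6 · 5/42 = 5/252, 1/2 · 0 = 0, 1/3 · 1/36 = 1/108; these sum to 11/378.
By Bayes' rule, P(box C | data) = (1/108) / (11/378) = 7/22.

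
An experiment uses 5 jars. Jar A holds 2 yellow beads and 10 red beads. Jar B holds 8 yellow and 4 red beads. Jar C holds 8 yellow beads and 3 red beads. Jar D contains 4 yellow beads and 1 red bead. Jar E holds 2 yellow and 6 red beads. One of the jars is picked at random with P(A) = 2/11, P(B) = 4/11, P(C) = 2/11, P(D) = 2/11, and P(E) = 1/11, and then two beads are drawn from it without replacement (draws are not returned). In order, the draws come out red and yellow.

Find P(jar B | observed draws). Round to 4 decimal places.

0.4174

The likelihood of the observed sequence under each hypothesis: P(data | jar A) = (10/12)(2/11) = 0.15152; P(data | jar B) = (4/12)(8/11) = 0.24242; P(data | jar C) = (3/11)(8/10) = 0.21818; P(data | jar D) = (1/5)(4/4) = 0.2; P(data | jar E) = (6/8)(2/7) = 0.21429.
Weighting by the prior gives 2/11 · 0.15152 = 0.027548, 4/11 · 0.24242 = 0.088154, 2/11 · 0.21818 = 0.039669, 2/11 · 0.2 = 0.036364, 1/11 · 0.21429 = 0.019481; with total 0.21122.
Therefore the posterior P(jar B | data) = (0.088154) / (0.21122) = 0.41737.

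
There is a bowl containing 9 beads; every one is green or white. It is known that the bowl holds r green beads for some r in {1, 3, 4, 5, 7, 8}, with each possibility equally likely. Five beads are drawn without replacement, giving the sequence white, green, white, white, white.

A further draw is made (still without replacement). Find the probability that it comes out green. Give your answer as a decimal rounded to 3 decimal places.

The likelihood of the observed sequence under each hypothesis: P(data | r = 1) = (8/9)(1/8)(7/7)(6/6)(5/5) = 1/9; P(data | r = 3) = (6/9)(3/8)(5/7)(4/6)(3/5) = 1/14; P(data | r = 4) = (5/9)(4/8)(4/7)(3/6)(2/5) = 2/63; P(data | r = 5) = (4/9)(5/8)(3/7)(2/6)(1/5) = 1/126; P(data | r = 7) = (2/9)(7/8)(1/7)(0/6) = 0; P(data | r = 8) = (1/9)(8/8)(0/7) = 0.
Weighting by the prior gives 1/6 · 1/9 = 1/54, 1/6 · 1/14 = 1/84, 1/6 · 2/63 = 1/189, 1/6 · 1/126 = 1/756, 1/6 · 0 = 0, 1/6 · 0 = 0; summing to 1/27.
Dividing through by the total gives posterior P(r = 1 | data) = 1/2, P(r = 3 | data) = 9/28, P(r = 4 | data) = 1/7, P(r = 5 | data) = 1/28, P(r = 7 | data) = 0, P(r = 8 | data) = 0.
The predictive probability is P(green next | data) = (0)(1/2) + (1/2)(9/28) + (3/4)(1/7) + (1)(1/28) = 17/56.

0.304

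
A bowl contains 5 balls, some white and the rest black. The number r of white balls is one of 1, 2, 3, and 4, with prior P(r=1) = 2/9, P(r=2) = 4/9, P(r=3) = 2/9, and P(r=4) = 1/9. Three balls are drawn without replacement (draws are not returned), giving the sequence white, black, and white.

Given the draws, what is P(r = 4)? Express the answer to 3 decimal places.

Under each hypothesis, the probability of the observed sequence is: P(data | r = 1) = (1/5)(4/4)(0/3) = 0; P(data | r = 2) = (2/5)(3/4)(1/3) = 1/10; P(data | r = 3) = (3/5)(2/4)(2/3) = 1/5; P(data | r = 4) = (4/5)(1/4)(3/3) = 1/5.
Multiplying each by its prior: 2/9 · 0 = 0, 4/9 · 1/10 = 2/45, 2/9 · 1/5 = 2/45, 1/9 · 1/5 = 1/45; with total 1/9.
Therefore the posterior P(r = 4 | data) = (1/45) / (1/9) = 1/5.

0.200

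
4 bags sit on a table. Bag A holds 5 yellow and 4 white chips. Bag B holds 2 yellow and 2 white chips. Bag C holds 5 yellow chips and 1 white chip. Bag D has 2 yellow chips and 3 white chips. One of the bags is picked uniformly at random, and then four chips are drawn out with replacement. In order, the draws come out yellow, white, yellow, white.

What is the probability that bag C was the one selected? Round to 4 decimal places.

The likelihood of the observed sequence under each hypothesis: P(data | bag A) = (5/9)(4/9)(5/9)(4/9) = 0.060966; P(data | bag B) = (2/4)(2/4)(2/4)(2/4) = 0.0625; P(data | bag C) = (5/6)(1/6)(5/6)(1/6) = 0.01929; P(data | bag D) = (2/5)(3/5)(2/5)(3/5) = 0.0576.
Multiplying each by its prior: 1/4 · 0.060966 = 0.015242, 1/4 · 0.0625 = 0.015625, 1/4 · 0.01929 = 0.0048225, 1/4 · 0.0576 = 0.0144; these sum to 0.050089.
Hence P(bag C | data) = (0.0048225) / (0.050089) = 0.096279.

0.0963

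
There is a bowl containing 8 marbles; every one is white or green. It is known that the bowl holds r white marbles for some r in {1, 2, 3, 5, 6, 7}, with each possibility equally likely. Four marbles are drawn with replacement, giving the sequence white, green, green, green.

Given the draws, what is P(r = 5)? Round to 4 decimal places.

0.1007

Under each hypothesis, the probability of the observed sequence is: P(data | r = 1) = (1/8)(7/8)(7/8)(7/8) = 0.08374; P(data | r = 2) = (2/8)(6/8)(6/8)(6/8) = 0.10547; P(data | r = 3) = (3/8)(5/8)(5/8)(5/8) = 0.091553; P(data | r = 5) = (5/8)(3/8)(3/8)(3/8) = 0.032959; P(data | r = 6) = (6/8)(2/8)(2/8)(2/8) = 0.011719; P(data | r = 7) = (7/8)(1/8)(1/8)(1/8) = 0.001709.
Weighting by the prior gives 1/6 · 0.08374 = 0.013957, 1/6 · 0.10547 = 0.017578, 1/6 · 0.091553 = 0.015259, 1/6 · 0.032959 = 0.0054932, 1/6 · 0.011719 = 0.0019531, 1/6 · 0.001709 = 0.00028483; with total 0.054525.
Therefore the posterior P(r = 5 | data) = (0.0054932) / (0.054525) = 0.10075.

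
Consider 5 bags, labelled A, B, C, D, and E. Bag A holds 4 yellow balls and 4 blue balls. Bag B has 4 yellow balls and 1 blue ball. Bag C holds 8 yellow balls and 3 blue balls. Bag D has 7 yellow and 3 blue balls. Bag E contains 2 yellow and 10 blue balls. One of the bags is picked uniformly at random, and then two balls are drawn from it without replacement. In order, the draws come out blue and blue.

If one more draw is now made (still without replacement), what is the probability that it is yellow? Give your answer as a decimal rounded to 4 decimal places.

0.3795

The likelihood of the observed sequence under each hypothesis: P(data | bag A) = (4/8)(3/7) = 3/14; P(data | bag B) = (1/5)(0/4) = 0; P(data | bag C) = (3/11)(2/10) = 3/55; P(data | bag D) = (3/10)(2/9) = 1/15; P(data | bag E) = (10/12)(9/11) = 15/22.
Multiplying each by its prior: 1/5 · 3/14 = 3/70, 1/5 · 0 = 0, 1/5 · 3/55 = 3/275, 1/5 · 1/15 = 1/75, 1/5 · 15/22 = 3/22; with total 47/231.
Dividing through by the total gives posterior P(bag A | data) = 0.21064, P(bag B | data) = 0, P(bag C | data) = 0.053617, P(bag D | data) = 0.065532, P(bag E | data) = 0.67021.
So P(yellow next | data) = Σ P(yellow next | H) P(H | data) = (2/3)(0.21064) + (8/9)(0.053617) + (7/8)(0.065532) + (1/5)(0.67021) = 0.37947.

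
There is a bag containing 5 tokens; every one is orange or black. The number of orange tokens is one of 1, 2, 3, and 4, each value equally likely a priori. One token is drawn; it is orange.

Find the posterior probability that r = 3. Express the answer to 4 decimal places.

0.3000

Compute the likelihood of this draw for each case: P(data | r = 1) = (1/5) = 1/5; P(data | r = 2) = (2/5) = 2/5; P(data | r = 3) = (3/5) = 3/5; P(data | r = 4) = (4/5) = 4/5.
Weighting by the prior gives 1/4 · 1/5 = 1/20, 1/4 · 2/5 = 1/10, 1/4 · 3/5 = 3/20, 1/4 · 4/5 = 1/5; these sum to 1/2.
By Bayes' rule, P(r = 3 | data) = (3/20) / (1/2) = 3/10.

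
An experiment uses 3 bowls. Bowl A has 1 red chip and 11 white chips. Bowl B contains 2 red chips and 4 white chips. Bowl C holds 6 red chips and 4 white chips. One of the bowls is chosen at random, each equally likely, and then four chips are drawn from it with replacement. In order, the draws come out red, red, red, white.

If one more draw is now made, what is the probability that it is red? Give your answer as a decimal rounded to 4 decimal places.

For each hypothesis, P(data | H) works out to: P(data | bowl A) = (1/12)(1/12)(1/12)(11/12) = 0.00053048; P(data | bowl B) = (2/6)(2/6)(2/6)(4/6) = 0.024691; P(data | bowl C) = (6/10)(6/10)(6/10)(4/10) = 0.0864.
The prior-weighted likelihoods are 1/3 · 0.00053048 = 0.00017683, 1/3 · 0.024691 = 0.0082305, 1/3 · 0.0864 = 0.0288; with total 0.037207.
Dividing through by the total gives posterior P(bowl A | data) = 0.0047525, P(bowl B | data) = 0.22121, P(bowl C | data) = 0.77404.
So P(red next | data) = Σ P(red next | H) P(H | data) = (1/12)(0.0047525) + (1/3)(0.22121) + (3/5)(0.77404) = 0.53856.

0.5386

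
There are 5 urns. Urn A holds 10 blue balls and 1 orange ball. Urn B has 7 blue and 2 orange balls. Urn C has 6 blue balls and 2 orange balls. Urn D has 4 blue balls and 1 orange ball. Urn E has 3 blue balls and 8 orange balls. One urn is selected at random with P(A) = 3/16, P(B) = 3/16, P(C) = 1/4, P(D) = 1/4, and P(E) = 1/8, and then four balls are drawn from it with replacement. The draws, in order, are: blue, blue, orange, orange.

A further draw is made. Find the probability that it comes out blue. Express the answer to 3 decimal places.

0.688

The likelihood of the observed sequence under each hypothesis: P(data | urn A) = (10/11)(10/11)(1/11)(1/11) = 0.0068301; P(data | urn B) = (7/9)(7/9)(2/9)(2/9) = 0.029873; P(data | urn C) = (6/8)(6/8)(2/8)(2/8) = 0.035156; P(data | urn D) = (4/5)(4/5)(1/5)(1/5) = 0.0256; P(data | urn E) = (3/11)(3/11)(8/11)(8/11) = 0.039342.
Weighting by the prior gives 3/16 · 0.0068301 = 0.0012807, 3/16 · 0.029873 = 0.0056013, 1/4 · 0.035156 = 0.0087891, 1/4 · 0.0256 = 0.0064, 1/8 · 0.039342 = 0.0049177; these sum to 0.026989.
The posterior is then P(urn A | data) = 0.047451, P(urn B | data) = 0.20754, P(urn C | data) = 0.32566, P(urn D | data) = 0.23714, P(urn E | data) = 0.18221.
So P(blue next | data) = Σ P(blue next | H) P(H | data) = (10/11)(0.047451) + (7/9)(0.20754) + (3/4)(0.32566) + (4/5)(0.23714) + (3/11)(0.18221) = 0.68821.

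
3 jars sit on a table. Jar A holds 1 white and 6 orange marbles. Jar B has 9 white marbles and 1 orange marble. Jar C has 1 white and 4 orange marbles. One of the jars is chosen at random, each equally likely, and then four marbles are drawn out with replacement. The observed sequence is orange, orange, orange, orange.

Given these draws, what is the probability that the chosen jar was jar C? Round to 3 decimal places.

0.431

For each hypothesis, P(data | H) works out to: P(data | jar A) = (6/7)(6/7)(6/7)(6/7) = 0.53978; P(data | jar B) = (1/10)(1/10)(1/10)(1/10) = 0.0001; P(data | jar C) = (4/5)(4/5)(4/5)(4/5) = 0.4096.
The prior-weighted likelihoods are 1/3 · 0.53978 = 0.17993, 1/3 · 0.0001 = 3.3333e-05, 1/3 · 0.4096 = 0.13653; these sum to 0.31649.
So P(jar C | data) = (0.13653) / (0.31649) = 0.4314.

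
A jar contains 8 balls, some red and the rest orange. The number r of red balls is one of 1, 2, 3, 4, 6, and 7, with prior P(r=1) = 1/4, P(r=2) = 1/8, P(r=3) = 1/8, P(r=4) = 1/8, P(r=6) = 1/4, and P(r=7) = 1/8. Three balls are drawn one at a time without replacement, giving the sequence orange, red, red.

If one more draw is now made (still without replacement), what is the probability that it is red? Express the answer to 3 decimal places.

0.648

For each hypothesis, P(data | H) works out to: P(data | r = 1) = (7/8)(1/7)(0/6) = 0; P(data | r = 2) = (6/8)(2/7)(1/6) = 1/28; P(data | r = 3) = (5/8)(3/7)(2/6) = 5/56; P(data | r = 4) = (4/8)(4/7)(3/6) = 1/7; P(data | r = 6) = (2/8)(6/7)(5/6) = 5/28; P(data | r = 7) = (1/8)(7/7)(6/6) = 1/8.
Weighting by the prior gives 1/4 · 0 = 0, 1/8 · 1/28 = 1/224, 1/8 · 5/56 = 5/448, 1/8 · 1/7 = 1/56, 1/4 · 5/28 = 5/112, 1/8 · 1/8 = 1/64; summing to 3/32.
Normalising, the posterior is P(r = 1 | data) = 0, P(r = 2 | data) = 1/21, P(r = 3 | data) = 5/42, P(r = 4 | data) = 4/21, P(r = 6 | data) = 10/21, P(r = 7 | data) = 1/6.
The predictive probability is P(red next | data) = (0)(1/21) + (1/5)(5/42) + (2/5)(4/21) + (4/5)(10/21) + (1)(1/6) = 68/105.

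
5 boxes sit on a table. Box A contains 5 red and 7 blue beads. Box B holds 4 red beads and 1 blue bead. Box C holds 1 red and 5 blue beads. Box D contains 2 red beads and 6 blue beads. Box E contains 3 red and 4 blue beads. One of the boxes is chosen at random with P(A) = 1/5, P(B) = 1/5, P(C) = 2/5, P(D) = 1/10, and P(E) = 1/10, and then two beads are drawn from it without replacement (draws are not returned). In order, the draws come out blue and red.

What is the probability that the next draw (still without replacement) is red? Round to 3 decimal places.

Compute the likelihood of the observed sequence for each case: P(data | box A) = (7/12)(5/11) = 35/132; P(data | box B) = (1/5)(4/4) = 1/5; P(data | box C) = (5/6)(1/5) = 1/6; P(data | box D) = (6/8)(2/7) = 3/14; P(data | box E) = (4/7)(3/6) = 2/7.
The prior-weighted likelihoods are 1/5 · 35/132 = 7/132, 1/5 · 1/5 = 1/25, 2/5 · 1/6 = 1/15, 1/10 · 3/14 = 3/140, 1/10 · 2/7 = 1/35; summing to 173/825.
Dividing through by the total gives posterior P(box A | data) = 0.25289, P(box B | data) = 0.19075, P(box C | data) = 0.31792, P(box D | data) = 0.10219, P(box E | data) = 0.13625.
So P(red next | data) = Σ P(red next | H) P(H | data) = (2/5)(0.25289) + (1)(0.19075) + (0)(0.31792) + (1/6)(0.10219) + (2/5)(0.13625) = 0.36344.

0.363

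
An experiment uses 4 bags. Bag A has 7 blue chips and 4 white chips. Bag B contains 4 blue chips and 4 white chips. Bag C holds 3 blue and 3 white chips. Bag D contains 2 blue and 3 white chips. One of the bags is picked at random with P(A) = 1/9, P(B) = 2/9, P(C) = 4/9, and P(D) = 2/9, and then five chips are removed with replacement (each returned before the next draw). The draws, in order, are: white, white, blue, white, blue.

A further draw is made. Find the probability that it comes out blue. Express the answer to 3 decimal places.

For each hypothesis, P(data | H) works out to: P(data | bag A) = (4/11)(4/11)(7/11)(4/11)(7/11) = 0.019472; P(data | bag B) = (4/8)(4/8)(4/8)(4/8)(4/8) = 0.03125; P(data | bag C) = (3/6)(3/6)(3/6)(3/6)(3/6) = 0.03125; P(data | bag D) = (3/5)(3/5)(2/5)(3/5)(2/5) = 0.03456.
The prior-weighted likelihoods are 1/9 · 0.019472 = 0.0021636, 2/9 · 0.03125 = 0.0069444, 4/9 · 0.03125 = 0.013889, 2/9 · 0.03456 = 0.00768; with total 0.030677.
Normalising, the posterior is P(bag A | data) = 0.070528, P(bag B | data) = 0.22637, P(bag C | data) = 0.45275, P(bag D | data) = 0.25035.
So P(blue next | data) = Σ P(blue next | H) P(H | data) = (7/11)(0.070528) + (1/2)(0.22637) + (1/2)(0.45275) + (2/5)(0.25035) = 0.48458.

0.485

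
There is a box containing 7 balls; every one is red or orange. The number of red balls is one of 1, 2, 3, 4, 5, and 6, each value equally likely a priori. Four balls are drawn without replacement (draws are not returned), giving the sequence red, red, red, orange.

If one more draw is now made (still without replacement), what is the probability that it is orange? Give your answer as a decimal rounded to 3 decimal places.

0.333

Under each hypothesis, the probability of the observed sequence is: P(data | r = 1) = (1/7)(0/6) = 0; P(data | r = 2) = (2/7)(1/6)(0/5) = 0; P(data | r = 3) = (3/7)(2/6)(1/5)(4/4) = 1/35; P(data | r = 4) = (4/7)(3/6)(2/5)(3/4) = 3/35; P(data | r = 5) = (5/7)(4/6)(3/5)(2/4) = 1/7; P(data | r = 6) = (6/7)(5/6)(4/5)(1/4) = 1/7.
Multiplying each by its prior: 1/6 · 0 = 0, 1/6 · 0 = 0, 1/6 · 1/35 = 1/210, 1/6 · 3/35 = 1/70, 1/6 · 1/7 = 1/42, 1/6 · 1/7 = 1/42; with total 1/15.
Normalising, the posterior is P(r = 1 | data) = 0, P(r = 2 | data) = 0, P(r = 3 | data) = 1/14, P(r = 4 | data) = 3/14, P(r = 5 | data) = 5/14, P(r = 6 | data) = 5/14.
Averaging over the posterior, P(orange next | data) = (1)(1/14) + (2/3)(3/14) + (1/3)(5/14) + (0)(5/14) = 1/3.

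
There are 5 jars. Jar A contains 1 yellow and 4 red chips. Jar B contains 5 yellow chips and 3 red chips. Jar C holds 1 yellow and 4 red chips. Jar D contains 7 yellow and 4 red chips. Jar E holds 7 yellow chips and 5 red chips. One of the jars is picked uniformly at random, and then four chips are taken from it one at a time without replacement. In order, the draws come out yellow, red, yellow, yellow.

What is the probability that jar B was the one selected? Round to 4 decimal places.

0.3553

The likelihood of the observed sequence under each hypothesis: P(data | jar A) = (1/5)(4/4)(0/3) = 0; P(data | jar B) = (5/8)(3/7)(4/6)(3/5) = 3/28; P(data | jar C) = (1/5)(4/4)(0/3) = 0; P(data | jar D) = (7/11)(4/10)(6/9)(5/8) = 7/66; P(data | jar E) = (7/12)(5/11)(6/10)(5/9) = 35/396.
Multiplying each by its prior: 1/5 · 0 = 0, 1/5 · 3/28 = 3/140, 1/5 · 0 = 0, 1/5 · 7/66 = 7/330, 1/5 · 35/396 = 7/396; these sum to 19/315.
So P(jar B | data) = (3/140) / (19/315) = 27/76.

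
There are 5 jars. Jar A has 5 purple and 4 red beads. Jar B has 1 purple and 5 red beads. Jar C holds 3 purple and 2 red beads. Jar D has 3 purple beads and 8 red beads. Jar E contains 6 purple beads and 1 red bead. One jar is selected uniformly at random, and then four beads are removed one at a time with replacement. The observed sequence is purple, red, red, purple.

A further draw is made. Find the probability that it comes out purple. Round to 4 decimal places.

0.4955

Under each hypothesis, the probability of the observed sequence is: P(data | jar A) = (5/9)(4/9)(4/9)(5/9) = 0.060966; P(data | jar B) = (1/6)(5/6)(5/6)(1/6) = 0.01929; P(data | jar C) = (3/5)(2/5)(2/5)(3/5) = 0.0576; P(data | jar D) = (3/11)(8/11)(8/11)(3/11) = 0.039342; P(data | jar E) = (6/7)(1/7)(1/7)(6/7) = 0.014994.
The prior-weighted likelihoods are 1/5 · 0.060966 = 0.012193, 1/5 · 0.01929 = 0.003858, 1/5 · 0.0576 = 0.01152, 1/5 · 0.039342 = 0.0078683, 1/5 · 0.014994 = 0.0029988; with total 0.038438.
Normalising, the posterior is P(jar A | data) = 0.31722, P(jar B | data) = 0.10037, P(jar C | data) = 0.2997, P(jar D | data) = 0.2047, P(jar E | data) = 0.078015.
The predictive probability is P(purple next | data) = (5/9)(0.31722) + (1/6)(0.10037) + (3/5)(0.2997) + (3/11)(0.2047) + (6/7)(0.078015) = 0.49548.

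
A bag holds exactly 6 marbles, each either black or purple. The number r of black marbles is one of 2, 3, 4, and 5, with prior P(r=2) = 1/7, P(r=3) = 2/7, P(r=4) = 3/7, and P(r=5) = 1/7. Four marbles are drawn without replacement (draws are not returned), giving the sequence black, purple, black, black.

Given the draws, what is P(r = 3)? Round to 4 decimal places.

For each hypothesis, P(data | H) works out to: P(data | r = 2) = (2/6)(4/5)(1/4)(0/3) = 0; P(data | r = 3) = (3/6)(3/5)(2/4)(1/3) = 1/20; P(data | r = 4) = (4/6)(2/5)(3/4)(2/3) = 2/15; P(data | r = 5) = (5/6)(1/5)(4/4)(3/3) = 1/6.
Multiplying each by its prior: 1/7 · 0 = 0, 2/7 · 1/20 = 1/70, 3/7 · 2/15 = 2/35, 1/7 · 1/6 = 1/42; summing to 2/21.
Therefore the posterior P(r = 3 | data) = (1/70) / (2/21) = 3/20.

0.1500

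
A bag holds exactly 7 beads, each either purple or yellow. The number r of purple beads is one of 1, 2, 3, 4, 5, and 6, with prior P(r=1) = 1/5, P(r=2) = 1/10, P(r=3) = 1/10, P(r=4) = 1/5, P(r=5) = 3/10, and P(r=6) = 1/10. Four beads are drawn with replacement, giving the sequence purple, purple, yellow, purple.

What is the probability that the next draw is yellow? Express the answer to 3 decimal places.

Compute the likelihood of the observed sequence for each case: P(data | r = 1) = (1/7)(1/7)(6/7)(1/7) = 0.002499; P(data | r = 2) = (2/7)(2/7)(5/7)(2/7) = 0.01666; P(data | r = 3) = (3/7)(3/7)(4/7)(3/7) = 0.044981; P(data | r = 4) = (4/7)(4/7)(3/7)(4/7) = 0.079967; P(data | r = 5) = (5/7)(5/7)(2/7)(5/7) = 0.10412; P(data | r = 6) = (6/7)(6/7)(1/7)(6/7) = 0.089963.
Weighting by the prior gives 1/5 · 0.002499 = 0.00049979, 1/10 · 0.01666 = 0.001666, 1/10 · 0.044981 = 0.0044981, 1/5 · 0.079967 = 0.015993, 3/10 · 0.10412 = 0.031237, 1/10 · 0.089963 = 0.0089963; summing to 0.06289.
Normalising, the posterior is P(r = 1 | data) = 0.007947, P(r = 2 | data) = 0.02649, P(r = 3 | data) = 0.071523, P(r = 4 | data) = 0.2543, P(r = 5 | data) = 0.49669, P(r = 6 | data) = 0.14305.
So P(yellow next | data) = Σ P(yellow next | H) P(H | data) = (6/7)(0.007947) + (5/7)(0.02649) + (4/7)(0.071523) + (3/7)(0.2543) + (2/7)(0.49669) + (1/7)(0.14305) = 0.33794.

0.338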